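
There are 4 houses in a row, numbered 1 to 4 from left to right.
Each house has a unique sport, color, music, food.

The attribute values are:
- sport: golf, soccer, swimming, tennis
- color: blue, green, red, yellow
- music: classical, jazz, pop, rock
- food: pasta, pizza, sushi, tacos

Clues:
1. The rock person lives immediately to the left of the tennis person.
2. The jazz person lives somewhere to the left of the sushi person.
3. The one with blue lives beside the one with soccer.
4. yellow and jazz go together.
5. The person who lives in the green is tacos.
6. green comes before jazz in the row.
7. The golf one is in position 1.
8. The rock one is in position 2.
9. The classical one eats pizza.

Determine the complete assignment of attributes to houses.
Solution:

House | Sport | Color | Music | Food
------------------------------------
  1   | golf | blue | classical | pizza
  2   | soccer | green | rock | tacos
  3   | tennis | yellow | jazz | pasta
  4   | swimming | red | pop | sushi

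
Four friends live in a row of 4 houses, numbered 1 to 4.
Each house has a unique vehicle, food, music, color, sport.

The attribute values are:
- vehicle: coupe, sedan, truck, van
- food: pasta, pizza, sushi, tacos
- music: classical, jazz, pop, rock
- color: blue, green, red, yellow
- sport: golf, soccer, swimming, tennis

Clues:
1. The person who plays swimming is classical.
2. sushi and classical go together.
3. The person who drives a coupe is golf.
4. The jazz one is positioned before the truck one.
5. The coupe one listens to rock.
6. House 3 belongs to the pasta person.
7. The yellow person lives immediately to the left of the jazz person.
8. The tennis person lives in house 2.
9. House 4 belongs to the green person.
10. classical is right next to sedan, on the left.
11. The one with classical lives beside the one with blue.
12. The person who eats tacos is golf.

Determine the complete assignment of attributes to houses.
Solution:

House | Vehicle | Food | Music | Color | Sport
----------------------------------------------
  1   | van | sushi | classical | yellow | swimming
  2   | sedan | pizza | jazz | blue | tennis
  3   | truck | pasta | pop | red | soccer
  4   | coupe | tacos | rock | green | golf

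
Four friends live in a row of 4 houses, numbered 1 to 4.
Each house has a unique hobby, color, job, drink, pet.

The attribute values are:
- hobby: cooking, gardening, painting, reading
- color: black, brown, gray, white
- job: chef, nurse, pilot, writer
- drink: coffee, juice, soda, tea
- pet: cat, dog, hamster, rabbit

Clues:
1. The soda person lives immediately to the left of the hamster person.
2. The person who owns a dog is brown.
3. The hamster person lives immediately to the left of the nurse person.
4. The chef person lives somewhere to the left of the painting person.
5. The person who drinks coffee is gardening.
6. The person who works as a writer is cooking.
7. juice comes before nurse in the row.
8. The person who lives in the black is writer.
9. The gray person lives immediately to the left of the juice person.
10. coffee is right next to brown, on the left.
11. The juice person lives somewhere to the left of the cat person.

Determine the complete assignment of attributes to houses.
Solution:

House | Hobby | Color | Job | Drink | Pet
-----------------------------------------
  1   | reading | gray | chef | soda | rabbit
  2   | cooking | black | writer | juice | hamster
  3   | gardening | white | nurse | coffee | cat
  4   | painting | brown | pilot | tea | dog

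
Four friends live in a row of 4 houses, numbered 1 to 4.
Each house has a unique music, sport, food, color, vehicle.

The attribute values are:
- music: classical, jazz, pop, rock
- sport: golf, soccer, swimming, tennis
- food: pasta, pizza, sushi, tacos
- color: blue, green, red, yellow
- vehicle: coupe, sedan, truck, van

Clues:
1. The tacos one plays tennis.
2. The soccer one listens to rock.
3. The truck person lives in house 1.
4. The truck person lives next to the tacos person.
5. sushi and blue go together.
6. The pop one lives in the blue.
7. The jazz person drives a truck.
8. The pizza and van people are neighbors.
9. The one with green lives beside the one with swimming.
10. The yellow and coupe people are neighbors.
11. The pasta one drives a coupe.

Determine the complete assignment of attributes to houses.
Solution:

House | Music | Sport | Food | Color | Vehicle
----------------------------------------------
  1   | jazz | golf | pizza | red | truck
  2   | classical | tennis | tacos | yellow | van
  3   | rock | soccer | pasta | green | coupe
  4   | pop | swimming | sushi | blue | sedan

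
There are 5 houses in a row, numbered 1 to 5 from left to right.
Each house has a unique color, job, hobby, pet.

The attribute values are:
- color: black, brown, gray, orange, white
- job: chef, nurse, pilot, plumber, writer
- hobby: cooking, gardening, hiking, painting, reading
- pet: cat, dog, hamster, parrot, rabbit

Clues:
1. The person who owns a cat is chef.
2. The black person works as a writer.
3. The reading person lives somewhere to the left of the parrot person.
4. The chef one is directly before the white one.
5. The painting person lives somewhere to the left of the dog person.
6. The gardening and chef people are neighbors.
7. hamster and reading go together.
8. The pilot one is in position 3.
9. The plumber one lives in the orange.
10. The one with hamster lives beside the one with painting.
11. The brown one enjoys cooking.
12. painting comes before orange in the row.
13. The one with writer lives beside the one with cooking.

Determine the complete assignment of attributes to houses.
Solution:

House | Color | Job | Hobby | Pet
---------------------------------
  1   | black | writer | gardening | rabbit
  2   | brown | chef | cooking | cat
  3   | white | pilot | reading | hamster
  4   | gray | nurse | painting | parrot
  5   | orange | plumber | hiking | dog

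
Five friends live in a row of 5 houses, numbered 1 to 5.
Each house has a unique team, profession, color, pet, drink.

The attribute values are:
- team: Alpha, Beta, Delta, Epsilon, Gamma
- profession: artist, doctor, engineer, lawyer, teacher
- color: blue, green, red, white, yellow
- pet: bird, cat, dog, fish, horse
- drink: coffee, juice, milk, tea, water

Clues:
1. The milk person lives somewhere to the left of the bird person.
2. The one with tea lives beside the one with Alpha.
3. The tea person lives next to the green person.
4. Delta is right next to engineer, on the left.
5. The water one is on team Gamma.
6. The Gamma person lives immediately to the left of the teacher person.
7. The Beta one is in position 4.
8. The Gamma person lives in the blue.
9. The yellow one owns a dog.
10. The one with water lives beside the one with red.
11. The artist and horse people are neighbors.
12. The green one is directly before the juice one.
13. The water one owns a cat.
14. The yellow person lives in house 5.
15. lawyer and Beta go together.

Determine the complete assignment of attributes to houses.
Solution:

House | Team | Profession | Color | Pet | Drink
-----------------------------------------------
  1   | Gamma | artist | blue | cat | water
  2   | Delta | teacher | red | horse | tea
  3   | Alpha | engineer | green | fish | milk
  4   | Beta | lawyer | white | bird | juice
  5   | Epsilon | doctor | yellow | dog | coffee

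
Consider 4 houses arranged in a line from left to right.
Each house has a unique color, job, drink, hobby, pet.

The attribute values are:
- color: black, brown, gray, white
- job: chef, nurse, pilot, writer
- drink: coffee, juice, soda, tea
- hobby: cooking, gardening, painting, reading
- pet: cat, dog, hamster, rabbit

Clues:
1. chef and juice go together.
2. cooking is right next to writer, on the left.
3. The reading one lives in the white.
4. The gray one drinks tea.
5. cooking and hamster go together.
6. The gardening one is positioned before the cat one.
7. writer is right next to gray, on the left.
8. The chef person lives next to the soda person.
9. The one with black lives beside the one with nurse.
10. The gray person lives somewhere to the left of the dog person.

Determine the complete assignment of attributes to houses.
Solution:

House | Color | Job | Drink | Hobby | Pet
-----------------------------------------
  1   | brown | chef | juice | cooking | hamster
  2   | black | writer | soda | gardening | rabbit
  3   | gray | nurse | tea | painting | cat
  4   | white | pilot | coffee | reading | dog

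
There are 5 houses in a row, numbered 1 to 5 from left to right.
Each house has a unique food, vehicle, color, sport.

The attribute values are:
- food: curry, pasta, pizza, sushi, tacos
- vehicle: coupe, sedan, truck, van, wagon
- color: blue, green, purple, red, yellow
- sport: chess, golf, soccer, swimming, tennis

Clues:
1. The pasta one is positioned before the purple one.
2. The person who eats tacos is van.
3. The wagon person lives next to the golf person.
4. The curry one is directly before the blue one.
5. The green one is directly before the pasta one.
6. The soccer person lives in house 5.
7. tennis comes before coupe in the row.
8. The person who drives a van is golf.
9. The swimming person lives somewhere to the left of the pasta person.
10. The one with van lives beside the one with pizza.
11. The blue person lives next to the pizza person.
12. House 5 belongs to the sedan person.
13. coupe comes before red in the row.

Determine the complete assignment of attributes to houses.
Solution:

House | Food | Vehicle | Color | Sport
--------------------------------------
  1   | curry | wagon | yellow | tennis
  2   | tacos | van | blue | golf
  3   | pizza | coupe | green | swimming
  4   | pasta | truck | red | chess
  5   | sushi | sedan | purple | soccer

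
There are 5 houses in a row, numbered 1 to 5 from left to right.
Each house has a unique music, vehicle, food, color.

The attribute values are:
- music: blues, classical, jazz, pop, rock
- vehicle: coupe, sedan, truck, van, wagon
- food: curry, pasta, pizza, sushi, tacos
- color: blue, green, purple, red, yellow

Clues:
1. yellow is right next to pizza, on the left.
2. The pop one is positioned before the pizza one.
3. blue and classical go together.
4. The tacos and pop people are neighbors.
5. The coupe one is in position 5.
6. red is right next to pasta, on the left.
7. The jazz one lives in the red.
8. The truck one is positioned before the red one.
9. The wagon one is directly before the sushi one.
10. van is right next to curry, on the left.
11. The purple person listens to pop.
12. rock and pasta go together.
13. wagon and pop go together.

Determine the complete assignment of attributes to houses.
Solution:

House | Music | Vehicle | Food | Color
--------------------------------------
  1   | classical | van | tacos | blue
  2   | pop | wagon | curry | purple
  3   | blues | truck | sushi | yellow
  4   | jazz | sedan | pizza | red
  5   | rock | coupe | pasta | green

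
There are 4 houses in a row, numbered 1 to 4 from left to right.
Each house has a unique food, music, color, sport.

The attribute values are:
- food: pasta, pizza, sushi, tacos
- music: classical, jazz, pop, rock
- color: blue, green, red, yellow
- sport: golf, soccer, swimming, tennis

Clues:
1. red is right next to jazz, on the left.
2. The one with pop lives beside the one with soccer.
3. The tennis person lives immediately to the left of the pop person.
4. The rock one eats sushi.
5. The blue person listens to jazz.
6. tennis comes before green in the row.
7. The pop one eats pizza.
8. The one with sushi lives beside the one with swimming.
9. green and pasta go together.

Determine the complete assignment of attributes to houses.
Solution:

House | Food | Music | Color | Sport
------------------------------------
  1   | sushi | rock | yellow | tennis
  2   | pizza | pop | red | swimming
  3   | tacos | jazz | blue | soccer
  4   | pasta | classical | green | golf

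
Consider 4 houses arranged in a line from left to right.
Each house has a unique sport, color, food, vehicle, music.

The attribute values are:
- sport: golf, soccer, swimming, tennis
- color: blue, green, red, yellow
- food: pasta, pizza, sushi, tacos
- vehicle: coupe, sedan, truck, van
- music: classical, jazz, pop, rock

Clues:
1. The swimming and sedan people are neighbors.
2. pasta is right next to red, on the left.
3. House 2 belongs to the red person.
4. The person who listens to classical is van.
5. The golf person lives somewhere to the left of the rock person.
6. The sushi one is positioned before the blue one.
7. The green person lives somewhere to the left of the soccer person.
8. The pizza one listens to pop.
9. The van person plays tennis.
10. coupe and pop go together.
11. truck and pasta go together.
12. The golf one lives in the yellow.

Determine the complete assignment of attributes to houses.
Solution:

House | Sport | Color | Food | Vehicle | Music
----------------------------------------------
  1   | golf | yellow | pasta | truck | jazz
  2   | tennis | red | sushi | van | classical
  3   | swimming | green | pizza | coupe | pop
  4   | soccer | blue | tacos | sedan | rock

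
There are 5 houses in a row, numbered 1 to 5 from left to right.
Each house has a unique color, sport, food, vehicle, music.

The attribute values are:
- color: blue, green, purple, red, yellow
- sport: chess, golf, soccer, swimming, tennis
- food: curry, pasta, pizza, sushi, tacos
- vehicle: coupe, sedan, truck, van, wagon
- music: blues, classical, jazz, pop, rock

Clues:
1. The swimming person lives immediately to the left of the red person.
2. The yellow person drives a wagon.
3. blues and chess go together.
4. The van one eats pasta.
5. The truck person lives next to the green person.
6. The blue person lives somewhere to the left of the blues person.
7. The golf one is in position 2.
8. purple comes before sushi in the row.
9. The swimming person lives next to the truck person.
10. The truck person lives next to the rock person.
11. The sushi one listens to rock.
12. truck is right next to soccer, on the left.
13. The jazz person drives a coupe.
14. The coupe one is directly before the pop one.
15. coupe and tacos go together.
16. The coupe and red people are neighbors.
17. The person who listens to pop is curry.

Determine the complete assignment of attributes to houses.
Solution:

House | Color | Sport | Food | Vehicle | Music
----------------------------------------------
  1   | purple | swimming | tacos | coupe | jazz
  2   | red | golf | curry | truck | pop
  3   | green | soccer | sushi | sedan | rock
  4   | blue | tennis | pasta | van | classical
  5   | yellow | chess | pizza | wagon | blues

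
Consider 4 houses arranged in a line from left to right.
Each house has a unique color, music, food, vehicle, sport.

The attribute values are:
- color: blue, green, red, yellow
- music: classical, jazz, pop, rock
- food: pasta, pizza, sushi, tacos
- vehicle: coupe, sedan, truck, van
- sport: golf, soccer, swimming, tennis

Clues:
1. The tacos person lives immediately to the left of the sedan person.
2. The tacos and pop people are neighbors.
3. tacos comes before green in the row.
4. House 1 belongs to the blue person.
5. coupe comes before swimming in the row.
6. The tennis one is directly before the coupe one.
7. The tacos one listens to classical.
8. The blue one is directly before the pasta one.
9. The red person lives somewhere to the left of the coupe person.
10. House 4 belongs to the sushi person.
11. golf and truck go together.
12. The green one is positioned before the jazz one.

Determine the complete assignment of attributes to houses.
Solution:

House | Color | Music | Food | Vehicle | Sport
----------------------------------------------
  1   | blue | classical | tacos | truck | golf
  2   | red | pop | pasta | sedan | tennis
  3   | green | rock | pizza | coupe | soccer
  4   | yellow | jazz | sushi | van | swimming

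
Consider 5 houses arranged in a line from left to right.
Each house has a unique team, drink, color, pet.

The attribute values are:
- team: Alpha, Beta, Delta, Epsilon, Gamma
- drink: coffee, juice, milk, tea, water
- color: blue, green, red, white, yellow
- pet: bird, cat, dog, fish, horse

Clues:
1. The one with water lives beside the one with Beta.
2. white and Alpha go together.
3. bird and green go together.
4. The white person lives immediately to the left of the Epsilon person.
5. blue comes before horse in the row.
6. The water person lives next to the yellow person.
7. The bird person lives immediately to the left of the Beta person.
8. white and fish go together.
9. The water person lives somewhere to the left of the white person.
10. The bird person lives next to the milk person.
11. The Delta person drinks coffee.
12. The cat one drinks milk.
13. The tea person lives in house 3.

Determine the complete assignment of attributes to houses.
Solution:

House | Team | Drink | Color | Pet
----------------------------------
  1   | Gamma | water | green | bird
  2   | Beta | milk | yellow | cat
  3   | Alpha | tea | white | fish
  4   | Epsilon | juice | blue | dog
  5   | Delta | coffee | red | horse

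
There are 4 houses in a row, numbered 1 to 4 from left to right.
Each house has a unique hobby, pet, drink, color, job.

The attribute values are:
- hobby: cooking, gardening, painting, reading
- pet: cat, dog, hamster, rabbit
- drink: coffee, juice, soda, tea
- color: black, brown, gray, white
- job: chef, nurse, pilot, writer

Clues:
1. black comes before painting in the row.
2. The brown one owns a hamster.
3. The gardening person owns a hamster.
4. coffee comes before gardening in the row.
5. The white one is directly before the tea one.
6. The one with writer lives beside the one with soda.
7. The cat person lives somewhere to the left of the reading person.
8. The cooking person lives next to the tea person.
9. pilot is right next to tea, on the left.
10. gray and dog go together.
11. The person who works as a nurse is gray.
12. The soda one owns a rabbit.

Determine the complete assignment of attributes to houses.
Solution:

House | Hobby | Pet | Drink | Color | Job
-----------------------------------------
  1   | cooking | cat | coffee | white | pilot
  2   | gardening | hamster | tea | brown | writer
  3   | reading | rabbit | soda | black | chef
  4   | painting | dog | juice | gray | nurse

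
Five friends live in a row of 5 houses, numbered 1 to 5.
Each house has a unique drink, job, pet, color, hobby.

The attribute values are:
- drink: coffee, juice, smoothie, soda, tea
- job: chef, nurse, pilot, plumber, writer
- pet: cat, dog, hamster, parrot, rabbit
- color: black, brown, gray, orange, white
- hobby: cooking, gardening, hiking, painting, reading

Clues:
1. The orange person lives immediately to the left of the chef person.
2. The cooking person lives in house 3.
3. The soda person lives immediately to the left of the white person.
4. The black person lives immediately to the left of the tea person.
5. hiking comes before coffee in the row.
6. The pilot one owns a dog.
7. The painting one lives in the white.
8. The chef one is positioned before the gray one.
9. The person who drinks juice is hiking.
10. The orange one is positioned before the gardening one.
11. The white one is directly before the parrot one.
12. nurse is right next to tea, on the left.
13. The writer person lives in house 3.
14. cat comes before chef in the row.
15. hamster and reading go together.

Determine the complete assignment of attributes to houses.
Solution:

House | Drink | Job | Pet | Color | Hobby
-----------------------------------------
  1   | soda | nurse | hamster | black | reading
  2   | tea | plumber | cat | white | painting
  3   | smoothie | writer | parrot | orange | cooking
  4   | juice | chef | rabbit | brown | hiking
  5   | coffee | pilot | dog | gray | gardening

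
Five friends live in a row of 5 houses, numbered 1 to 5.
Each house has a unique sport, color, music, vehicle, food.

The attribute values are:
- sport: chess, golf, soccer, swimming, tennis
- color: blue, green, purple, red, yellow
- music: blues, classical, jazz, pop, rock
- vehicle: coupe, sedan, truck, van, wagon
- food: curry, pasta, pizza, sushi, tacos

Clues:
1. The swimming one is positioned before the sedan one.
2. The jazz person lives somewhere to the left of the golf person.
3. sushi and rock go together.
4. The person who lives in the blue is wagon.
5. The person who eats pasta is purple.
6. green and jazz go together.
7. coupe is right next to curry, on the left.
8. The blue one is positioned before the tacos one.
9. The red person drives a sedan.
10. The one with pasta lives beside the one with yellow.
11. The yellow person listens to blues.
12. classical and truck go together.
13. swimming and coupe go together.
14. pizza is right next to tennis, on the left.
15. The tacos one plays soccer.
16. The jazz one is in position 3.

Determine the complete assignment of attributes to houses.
Solution:

House | Sport | Color | Music | Vehicle | Food
----------------------------------------------
  1   | chess | purple | classical | truck | pasta
  2   | swimming | yellow | blues | coupe | pizza
  3   | tennis | green | jazz | van | curry
  4   | golf | blue | rock | wagon | sushi
  5   | soccer | red | pop | sedan | tacos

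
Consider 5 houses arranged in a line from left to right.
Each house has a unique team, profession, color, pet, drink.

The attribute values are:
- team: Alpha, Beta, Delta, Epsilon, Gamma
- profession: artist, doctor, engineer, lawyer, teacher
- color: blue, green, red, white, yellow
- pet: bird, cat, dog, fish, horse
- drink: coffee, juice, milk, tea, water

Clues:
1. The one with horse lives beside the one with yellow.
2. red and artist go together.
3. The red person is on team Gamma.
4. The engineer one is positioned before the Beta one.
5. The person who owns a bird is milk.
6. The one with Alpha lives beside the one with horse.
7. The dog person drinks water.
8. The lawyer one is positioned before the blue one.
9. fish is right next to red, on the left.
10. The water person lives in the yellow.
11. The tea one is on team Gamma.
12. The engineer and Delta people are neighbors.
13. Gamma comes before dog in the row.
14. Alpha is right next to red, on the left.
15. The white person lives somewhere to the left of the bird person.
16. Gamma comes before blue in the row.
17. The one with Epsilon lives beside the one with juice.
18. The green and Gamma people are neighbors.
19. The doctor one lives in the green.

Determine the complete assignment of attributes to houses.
Solution:

House | Team | Profession | Color | Pet | Drink
-----------------------------------------------
  1   | Alpha | doctor | green | fish | coffee
  2   | Gamma | artist | red | horse | tea
  3   | Epsilon | engineer | yellow | dog | water
  4   | Delta | lawyer | white | cat | juice
  5   | Beta | teacher | blue | bird | milk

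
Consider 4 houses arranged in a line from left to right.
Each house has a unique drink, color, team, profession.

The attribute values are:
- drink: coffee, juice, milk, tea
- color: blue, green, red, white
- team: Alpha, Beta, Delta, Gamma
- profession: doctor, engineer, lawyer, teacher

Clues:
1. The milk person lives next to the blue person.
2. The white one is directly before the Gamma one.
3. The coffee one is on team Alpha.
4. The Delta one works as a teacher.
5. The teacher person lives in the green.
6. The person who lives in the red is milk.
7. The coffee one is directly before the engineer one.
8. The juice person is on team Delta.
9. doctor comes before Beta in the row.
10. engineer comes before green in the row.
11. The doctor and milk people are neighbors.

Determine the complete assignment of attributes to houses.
Solution:

House | Drink | Color | Team | Profession
-----------------------------------------
  1   | coffee | white | Alpha | doctor
  2   | milk | red | Gamma | engineer
  3   | tea | blue | Beta | lawyer
  4   | juice | green | Delta | teacher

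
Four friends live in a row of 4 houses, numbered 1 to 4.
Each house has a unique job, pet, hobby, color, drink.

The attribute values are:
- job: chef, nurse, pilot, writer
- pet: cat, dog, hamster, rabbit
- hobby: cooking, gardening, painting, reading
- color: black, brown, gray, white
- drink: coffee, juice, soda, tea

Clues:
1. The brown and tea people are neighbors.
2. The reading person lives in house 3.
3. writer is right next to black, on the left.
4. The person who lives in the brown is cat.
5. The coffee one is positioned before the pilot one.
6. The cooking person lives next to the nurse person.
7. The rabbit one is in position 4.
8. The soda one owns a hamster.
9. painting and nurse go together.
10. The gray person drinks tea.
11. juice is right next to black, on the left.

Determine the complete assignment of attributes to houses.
Solution:

House | Job | Pet | Hobby | Color | Drink
-----------------------------------------
  1   | writer | dog | cooking | white | juice
  2   | nurse | hamster | painting | black | soda
  3   | chef | cat | reading | brown | coffee
  4   | pilot | rabbit | gardening | gray | tea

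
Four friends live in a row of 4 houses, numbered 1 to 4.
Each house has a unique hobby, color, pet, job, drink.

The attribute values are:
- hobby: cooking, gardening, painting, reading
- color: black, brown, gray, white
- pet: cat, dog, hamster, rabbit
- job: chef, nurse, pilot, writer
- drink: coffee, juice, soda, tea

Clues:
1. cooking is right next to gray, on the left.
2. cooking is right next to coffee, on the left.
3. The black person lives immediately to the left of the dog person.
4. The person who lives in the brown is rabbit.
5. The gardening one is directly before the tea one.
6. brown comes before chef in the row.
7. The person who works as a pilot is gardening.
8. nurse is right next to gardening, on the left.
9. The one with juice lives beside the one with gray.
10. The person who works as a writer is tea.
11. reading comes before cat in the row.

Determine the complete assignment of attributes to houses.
Solution:

House | Hobby | Color | Pet | Job | Drink
-----------------------------------------
  1   | cooking | black | hamster | nurse | juice
  2   | gardening | gray | dog | pilot | coffee
  3   | reading | brown | rabbit | writer | tea
  4   | painting | white | cat | chef | soda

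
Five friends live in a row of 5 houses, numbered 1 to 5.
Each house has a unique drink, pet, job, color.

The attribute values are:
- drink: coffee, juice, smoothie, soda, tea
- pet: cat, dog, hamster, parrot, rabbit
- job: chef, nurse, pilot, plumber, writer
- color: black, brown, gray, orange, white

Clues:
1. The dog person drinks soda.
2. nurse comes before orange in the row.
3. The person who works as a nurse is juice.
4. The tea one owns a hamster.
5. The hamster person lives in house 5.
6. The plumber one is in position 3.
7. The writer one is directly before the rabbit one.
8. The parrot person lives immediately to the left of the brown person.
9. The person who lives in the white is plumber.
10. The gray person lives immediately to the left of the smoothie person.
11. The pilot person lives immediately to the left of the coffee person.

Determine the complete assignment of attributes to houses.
Solution:

House | Drink | Pet | Job | Color
---------------------------------
  1   | soda | dog | writer | gray
  2   | smoothie | rabbit | pilot | black
  3   | coffee | parrot | plumber | white
  4   | juice | cat | nurse | brown
  5   | tea | hamster | chef | orange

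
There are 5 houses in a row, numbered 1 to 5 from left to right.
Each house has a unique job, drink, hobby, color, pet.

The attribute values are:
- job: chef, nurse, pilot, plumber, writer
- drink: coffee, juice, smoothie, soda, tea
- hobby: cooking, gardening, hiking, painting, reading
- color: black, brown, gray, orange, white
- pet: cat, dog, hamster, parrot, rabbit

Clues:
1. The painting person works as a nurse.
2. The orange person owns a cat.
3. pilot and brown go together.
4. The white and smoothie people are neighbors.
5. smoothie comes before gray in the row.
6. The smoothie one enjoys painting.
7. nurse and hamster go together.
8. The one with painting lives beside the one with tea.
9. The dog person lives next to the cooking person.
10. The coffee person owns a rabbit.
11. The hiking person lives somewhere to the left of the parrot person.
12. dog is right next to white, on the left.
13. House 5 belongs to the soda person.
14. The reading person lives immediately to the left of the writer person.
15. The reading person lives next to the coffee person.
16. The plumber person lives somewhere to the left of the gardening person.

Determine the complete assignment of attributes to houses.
Solution:

House | Job | Drink | Hobby | Color | Pet
-----------------------------------------
  1   | pilot | juice | reading | brown | dog
  2   | writer | coffee | cooking | white | rabbit
  3   | nurse | smoothie | painting | black | hamster
  4   | plumber | tea | hiking | orange | cat
  5   | chef | soda | gardening | gray | parrot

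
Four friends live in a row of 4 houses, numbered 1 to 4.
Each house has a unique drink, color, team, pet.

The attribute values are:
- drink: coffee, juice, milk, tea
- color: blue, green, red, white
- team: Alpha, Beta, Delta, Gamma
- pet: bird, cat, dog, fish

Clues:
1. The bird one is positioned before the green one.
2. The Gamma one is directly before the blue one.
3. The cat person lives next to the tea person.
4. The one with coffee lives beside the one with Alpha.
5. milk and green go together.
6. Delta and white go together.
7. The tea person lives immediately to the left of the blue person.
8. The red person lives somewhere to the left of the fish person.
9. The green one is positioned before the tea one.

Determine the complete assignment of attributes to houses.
Solution:

House | Drink | Color | Team | Pet
----------------------------------
  1   | coffee | white | Delta | bird
  2   | milk | green | Alpha | cat
  3   | tea | red | Gamma | dog
  4   | juice | blue | Beta | fish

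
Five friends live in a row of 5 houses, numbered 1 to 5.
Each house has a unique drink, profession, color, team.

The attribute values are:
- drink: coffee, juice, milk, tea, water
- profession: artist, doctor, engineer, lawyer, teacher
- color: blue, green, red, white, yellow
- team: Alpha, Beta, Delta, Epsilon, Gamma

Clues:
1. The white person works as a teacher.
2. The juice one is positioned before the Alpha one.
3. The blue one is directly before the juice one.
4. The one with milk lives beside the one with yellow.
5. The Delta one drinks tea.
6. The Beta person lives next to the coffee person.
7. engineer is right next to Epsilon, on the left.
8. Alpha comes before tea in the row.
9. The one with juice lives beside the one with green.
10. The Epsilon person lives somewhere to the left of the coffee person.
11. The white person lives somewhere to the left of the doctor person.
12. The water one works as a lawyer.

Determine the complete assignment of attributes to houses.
Solution:

House | Drink | Profession | Color | Team
-----------------------------------------
  1   | milk | engineer | blue | Gamma
  2   | juice | artist | yellow | Epsilon
  3   | water | lawyer | green | Beta
  4   | coffee | teacher | white | Alpha
  5   | tea | doctor | red | Delta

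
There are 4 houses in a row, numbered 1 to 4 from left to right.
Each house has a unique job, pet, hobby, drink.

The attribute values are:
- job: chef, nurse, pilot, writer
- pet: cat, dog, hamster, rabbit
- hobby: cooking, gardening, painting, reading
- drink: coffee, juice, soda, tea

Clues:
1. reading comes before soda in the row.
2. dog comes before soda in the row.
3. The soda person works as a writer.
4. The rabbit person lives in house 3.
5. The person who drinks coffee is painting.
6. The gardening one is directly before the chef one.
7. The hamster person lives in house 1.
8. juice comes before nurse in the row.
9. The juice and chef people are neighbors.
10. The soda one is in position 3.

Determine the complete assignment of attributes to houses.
Solution:

House | Job | Pet | Hobby | Drink
---------------------------------
  1   | pilot | hamster | gardening | juice
  2   | chef | dog | reading | tea
  3   | writer | rabbit | cooking | soda
  4   | nurse | cat | painting | coffee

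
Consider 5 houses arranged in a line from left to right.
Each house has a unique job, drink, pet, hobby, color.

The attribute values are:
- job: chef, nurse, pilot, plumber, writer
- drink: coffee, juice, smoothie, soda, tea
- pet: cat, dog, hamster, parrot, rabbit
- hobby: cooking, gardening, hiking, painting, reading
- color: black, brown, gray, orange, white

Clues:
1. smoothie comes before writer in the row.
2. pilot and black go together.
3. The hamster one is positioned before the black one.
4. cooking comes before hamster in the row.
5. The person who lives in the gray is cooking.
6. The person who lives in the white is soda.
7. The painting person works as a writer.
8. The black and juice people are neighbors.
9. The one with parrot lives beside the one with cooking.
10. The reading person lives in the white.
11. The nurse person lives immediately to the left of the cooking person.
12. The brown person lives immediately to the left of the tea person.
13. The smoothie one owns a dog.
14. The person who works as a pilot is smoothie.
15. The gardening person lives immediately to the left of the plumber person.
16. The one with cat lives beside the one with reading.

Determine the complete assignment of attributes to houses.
Solution:

House | Job | Drink | Pet | Hobby | Color
-----------------------------------------
  1   | nurse | coffee | parrot | gardening | brown
  2   | plumber | tea | cat | cooking | gray
  3   | chef | soda | hamster | reading | white
  4   | pilot | smoothie | dog | hiking | black
  5   | writer | juice | rabbit | painting | orange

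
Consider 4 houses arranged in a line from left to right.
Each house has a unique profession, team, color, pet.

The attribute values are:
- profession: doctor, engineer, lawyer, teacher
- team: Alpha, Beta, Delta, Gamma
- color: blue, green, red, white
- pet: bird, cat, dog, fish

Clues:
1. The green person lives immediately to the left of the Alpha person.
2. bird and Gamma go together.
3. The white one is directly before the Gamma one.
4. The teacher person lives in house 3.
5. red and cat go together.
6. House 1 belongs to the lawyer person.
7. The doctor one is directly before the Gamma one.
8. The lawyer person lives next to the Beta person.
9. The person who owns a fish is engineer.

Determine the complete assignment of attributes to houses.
Solution:

House | Profession | Team | Color | Pet
---------------------------------------
  1   | lawyer | Delta | red | cat
  2   | doctor | Beta | white | dog
  3   | teacher | Gamma | green | bird
  4   | engineer | Alpha | blue | fish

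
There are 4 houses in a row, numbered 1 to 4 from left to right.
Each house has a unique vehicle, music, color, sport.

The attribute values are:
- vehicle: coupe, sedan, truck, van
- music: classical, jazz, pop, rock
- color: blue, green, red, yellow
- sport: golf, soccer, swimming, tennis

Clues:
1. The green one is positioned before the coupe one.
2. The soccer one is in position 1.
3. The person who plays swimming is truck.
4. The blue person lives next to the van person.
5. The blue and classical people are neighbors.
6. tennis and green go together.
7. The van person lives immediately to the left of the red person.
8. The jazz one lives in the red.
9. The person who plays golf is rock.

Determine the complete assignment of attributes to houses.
Solution:

House | Vehicle | Music | Color | Sport
---------------------------------------
  1   | sedan | pop | blue | soccer
  2   | van | classical | green | tennis
  3   | truck | jazz | red | swimming
  4   | coupe | rock | yellow | golf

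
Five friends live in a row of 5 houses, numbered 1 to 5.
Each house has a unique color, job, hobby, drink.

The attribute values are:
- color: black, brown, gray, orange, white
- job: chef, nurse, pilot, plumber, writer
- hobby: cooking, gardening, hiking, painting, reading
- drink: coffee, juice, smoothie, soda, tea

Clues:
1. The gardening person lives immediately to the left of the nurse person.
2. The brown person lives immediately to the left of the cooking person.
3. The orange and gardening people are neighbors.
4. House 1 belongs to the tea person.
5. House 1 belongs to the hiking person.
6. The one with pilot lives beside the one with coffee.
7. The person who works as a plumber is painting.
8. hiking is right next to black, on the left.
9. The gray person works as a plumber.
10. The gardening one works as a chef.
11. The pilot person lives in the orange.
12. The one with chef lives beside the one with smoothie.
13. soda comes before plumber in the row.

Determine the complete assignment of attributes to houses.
Solution:

House | Color | Job | Hobby | Drink
-----------------------------------
  1   | orange | pilot | hiking | tea
  2   | black | chef | gardening | coffee
  3   | brown | nurse | reading | smoothie
  4   | white | writer | cooking | soda
  5   | gray | plumber | painting | juice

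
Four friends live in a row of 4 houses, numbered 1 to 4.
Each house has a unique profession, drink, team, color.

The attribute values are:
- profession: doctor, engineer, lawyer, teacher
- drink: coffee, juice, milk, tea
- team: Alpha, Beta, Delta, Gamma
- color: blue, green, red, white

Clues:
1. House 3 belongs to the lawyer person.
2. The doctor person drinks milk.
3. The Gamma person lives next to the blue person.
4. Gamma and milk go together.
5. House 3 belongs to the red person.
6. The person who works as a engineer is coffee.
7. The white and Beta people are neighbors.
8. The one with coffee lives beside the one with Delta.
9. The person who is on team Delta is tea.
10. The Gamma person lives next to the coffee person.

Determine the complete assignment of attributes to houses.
Solution:

House | Profession | Drink | Team | Color
-----------------------------------------
  1   | doctor | milk | Gamma | white
  2   | engineer | coffee | Beta | blue
  3   | lawyer | tea | Delta | red
  4   | teacher | juice | Alpha | green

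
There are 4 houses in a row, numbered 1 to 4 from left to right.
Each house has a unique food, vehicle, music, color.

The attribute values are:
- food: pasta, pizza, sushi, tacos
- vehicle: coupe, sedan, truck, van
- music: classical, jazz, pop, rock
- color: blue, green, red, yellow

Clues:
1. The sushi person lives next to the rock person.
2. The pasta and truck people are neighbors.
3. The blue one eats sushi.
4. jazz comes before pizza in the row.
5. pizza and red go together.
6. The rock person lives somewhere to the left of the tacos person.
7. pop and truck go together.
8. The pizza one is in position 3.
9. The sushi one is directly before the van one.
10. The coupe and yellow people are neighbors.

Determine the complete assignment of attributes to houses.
Solution:

House | Food | Vehicle | Music | Color
--------------------------------------
  1   | sushi | coupe | jazz | blue
  2   | pasta | van | rock | yellow
  3   | pizza | truck | pop | red
  4   | tacos | sedan | classical | green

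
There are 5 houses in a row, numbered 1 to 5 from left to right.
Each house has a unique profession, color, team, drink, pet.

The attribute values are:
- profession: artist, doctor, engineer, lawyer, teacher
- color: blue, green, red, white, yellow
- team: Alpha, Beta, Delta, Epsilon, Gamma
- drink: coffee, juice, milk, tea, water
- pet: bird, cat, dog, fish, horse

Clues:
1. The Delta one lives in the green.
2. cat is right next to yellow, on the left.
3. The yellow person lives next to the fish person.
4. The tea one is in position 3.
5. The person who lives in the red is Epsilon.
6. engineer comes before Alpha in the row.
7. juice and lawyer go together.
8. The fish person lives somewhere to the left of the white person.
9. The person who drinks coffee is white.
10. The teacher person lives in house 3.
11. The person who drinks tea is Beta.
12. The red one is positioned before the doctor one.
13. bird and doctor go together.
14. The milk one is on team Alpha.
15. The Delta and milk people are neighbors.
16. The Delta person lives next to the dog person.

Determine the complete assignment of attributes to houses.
Solution:

House | Profession | Color | Team | Drink | Pet
-----------------------------------------------
  1   | engineer | green | Delta | water | cat
  2   | artist | yellow | Alpha | milk | dog
  3   | teacher | blue | Beta | tea | fish
  4   | lawyer | red | Epsilon | juice | horse
  5   | doctor | white | Gamma | coffee | bird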